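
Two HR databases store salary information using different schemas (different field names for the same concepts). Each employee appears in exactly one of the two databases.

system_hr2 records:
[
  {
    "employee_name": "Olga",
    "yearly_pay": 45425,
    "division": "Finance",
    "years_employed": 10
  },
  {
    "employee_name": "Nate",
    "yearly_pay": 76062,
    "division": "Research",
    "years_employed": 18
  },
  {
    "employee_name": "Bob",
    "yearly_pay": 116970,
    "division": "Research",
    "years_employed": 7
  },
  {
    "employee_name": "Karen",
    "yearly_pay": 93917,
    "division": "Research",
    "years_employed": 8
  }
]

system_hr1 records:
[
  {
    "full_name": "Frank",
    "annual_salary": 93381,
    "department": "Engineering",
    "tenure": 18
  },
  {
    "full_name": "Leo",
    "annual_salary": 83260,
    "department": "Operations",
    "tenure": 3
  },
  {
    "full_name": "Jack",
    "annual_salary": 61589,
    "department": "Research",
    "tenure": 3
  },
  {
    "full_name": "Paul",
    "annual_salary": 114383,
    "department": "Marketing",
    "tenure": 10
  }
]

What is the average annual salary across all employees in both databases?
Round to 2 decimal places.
85623.38

Schema mapping: "yearly_pay" (system_hr2) = "annual_salary" (system_hr1) = annual salary

All salaries: [45425, 76062, 116970, 93917, 93381, 83260, 61589, 114383]
Sum: 684987
Count: 8
Average: 684987 / 8 = 85623.38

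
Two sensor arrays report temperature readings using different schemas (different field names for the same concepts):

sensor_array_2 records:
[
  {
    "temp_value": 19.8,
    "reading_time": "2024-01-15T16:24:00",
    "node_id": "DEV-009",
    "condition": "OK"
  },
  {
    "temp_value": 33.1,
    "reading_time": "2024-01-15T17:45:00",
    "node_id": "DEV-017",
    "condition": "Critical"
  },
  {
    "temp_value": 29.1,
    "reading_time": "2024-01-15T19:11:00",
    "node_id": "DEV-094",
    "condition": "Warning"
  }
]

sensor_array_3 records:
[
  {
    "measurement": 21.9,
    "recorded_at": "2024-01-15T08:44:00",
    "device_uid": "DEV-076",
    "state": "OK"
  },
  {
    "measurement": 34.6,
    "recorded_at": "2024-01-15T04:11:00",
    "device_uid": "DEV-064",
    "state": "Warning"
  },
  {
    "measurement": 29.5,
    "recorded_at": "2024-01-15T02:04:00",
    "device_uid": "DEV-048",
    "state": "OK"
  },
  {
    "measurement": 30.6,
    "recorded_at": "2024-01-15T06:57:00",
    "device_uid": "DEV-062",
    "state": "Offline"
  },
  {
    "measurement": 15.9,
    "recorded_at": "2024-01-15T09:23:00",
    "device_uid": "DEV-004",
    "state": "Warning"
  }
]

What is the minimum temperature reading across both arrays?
15.9

Schema mapping: "temp_value" (sensor_array_2) = "measurement" (sensor_array_3) = temperature reading

Minimum in sensor_array_2: 19.8
Minimum in sensor_array_3: 15.9

Overall minimum: min(19.8, 15.9) = 15.9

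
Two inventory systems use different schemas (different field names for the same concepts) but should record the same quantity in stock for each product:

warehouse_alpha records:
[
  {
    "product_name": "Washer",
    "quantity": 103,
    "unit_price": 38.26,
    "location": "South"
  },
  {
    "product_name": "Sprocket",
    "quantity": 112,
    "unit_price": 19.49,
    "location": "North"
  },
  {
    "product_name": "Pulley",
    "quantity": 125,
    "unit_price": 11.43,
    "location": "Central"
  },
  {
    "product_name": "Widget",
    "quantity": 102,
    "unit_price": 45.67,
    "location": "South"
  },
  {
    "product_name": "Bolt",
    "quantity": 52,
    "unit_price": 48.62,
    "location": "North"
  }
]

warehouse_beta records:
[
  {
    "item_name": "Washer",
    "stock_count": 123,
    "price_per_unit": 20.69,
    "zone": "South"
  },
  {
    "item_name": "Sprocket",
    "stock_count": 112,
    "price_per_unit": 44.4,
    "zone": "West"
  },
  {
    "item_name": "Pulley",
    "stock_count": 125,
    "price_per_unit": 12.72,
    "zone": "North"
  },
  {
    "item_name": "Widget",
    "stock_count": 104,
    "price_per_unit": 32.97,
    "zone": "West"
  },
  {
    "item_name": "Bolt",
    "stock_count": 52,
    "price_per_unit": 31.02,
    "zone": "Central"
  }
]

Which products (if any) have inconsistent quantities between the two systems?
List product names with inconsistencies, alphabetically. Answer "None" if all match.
Washer, Widget

Schema mappings:
- "product_name" (warehouse_alpha) = "item_name" (warehouse_beta) = product name
- "quantity" (warehouse_alpha) = "stock_count" (warehouse_beta) = quantity

Comparison:
  Washer: 103 vs 123 - MISMATCH
  Sprocket: 112 vs 112 - MATCH
  Pulley: 125 vs 125 - MATCH
  Widget: 102 vs 104 - MISMATCH
  Bolt: 52 vs 52 - MATCH

Products with inconsistencies: Washer, Widget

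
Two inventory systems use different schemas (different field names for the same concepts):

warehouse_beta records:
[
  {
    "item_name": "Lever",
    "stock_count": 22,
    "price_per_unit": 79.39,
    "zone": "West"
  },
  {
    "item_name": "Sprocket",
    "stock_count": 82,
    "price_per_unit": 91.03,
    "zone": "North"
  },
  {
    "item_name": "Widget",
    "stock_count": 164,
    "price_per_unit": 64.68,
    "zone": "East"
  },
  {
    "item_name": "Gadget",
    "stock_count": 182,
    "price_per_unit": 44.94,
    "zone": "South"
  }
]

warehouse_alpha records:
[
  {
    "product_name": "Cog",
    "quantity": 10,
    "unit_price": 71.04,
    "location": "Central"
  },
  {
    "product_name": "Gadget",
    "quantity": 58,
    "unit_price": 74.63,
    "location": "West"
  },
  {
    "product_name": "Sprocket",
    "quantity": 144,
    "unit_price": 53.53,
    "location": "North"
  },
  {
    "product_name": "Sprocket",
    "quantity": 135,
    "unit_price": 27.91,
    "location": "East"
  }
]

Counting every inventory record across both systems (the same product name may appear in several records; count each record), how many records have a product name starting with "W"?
1

Schema mapping: "item_name" (warehouse_beta) = "product_name" (warehouse_alpha) = product name

Records with product name starting with "W" in warehouse_beta: 1
Records with product name starting with "W" in warehouse_alpha: 0

Total: 1 + 0 = 1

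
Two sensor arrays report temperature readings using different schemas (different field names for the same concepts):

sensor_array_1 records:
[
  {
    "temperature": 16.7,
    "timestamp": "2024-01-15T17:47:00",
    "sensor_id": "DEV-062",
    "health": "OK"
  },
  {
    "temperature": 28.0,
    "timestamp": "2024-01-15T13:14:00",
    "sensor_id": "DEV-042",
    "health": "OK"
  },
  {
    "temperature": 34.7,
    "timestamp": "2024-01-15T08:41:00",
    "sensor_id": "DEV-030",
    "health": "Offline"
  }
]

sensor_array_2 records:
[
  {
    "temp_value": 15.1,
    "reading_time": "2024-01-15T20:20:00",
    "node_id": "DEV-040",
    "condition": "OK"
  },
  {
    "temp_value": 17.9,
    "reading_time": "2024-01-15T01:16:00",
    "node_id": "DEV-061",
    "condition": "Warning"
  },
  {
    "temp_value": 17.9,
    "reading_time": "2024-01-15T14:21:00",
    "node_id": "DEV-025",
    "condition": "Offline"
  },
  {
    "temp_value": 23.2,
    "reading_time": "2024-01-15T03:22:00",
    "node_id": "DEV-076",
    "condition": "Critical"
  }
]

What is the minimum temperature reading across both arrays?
15.1

Schema mapping: "temperature" (sensor_array_1) = "temp_value" (sensor_array_2) = temperature reading

Minimum in sensor_array_1: 16.7
Minimum in sensor_array_2: 15.1

Overall minimum: min(16.7, 15.1) = 15.1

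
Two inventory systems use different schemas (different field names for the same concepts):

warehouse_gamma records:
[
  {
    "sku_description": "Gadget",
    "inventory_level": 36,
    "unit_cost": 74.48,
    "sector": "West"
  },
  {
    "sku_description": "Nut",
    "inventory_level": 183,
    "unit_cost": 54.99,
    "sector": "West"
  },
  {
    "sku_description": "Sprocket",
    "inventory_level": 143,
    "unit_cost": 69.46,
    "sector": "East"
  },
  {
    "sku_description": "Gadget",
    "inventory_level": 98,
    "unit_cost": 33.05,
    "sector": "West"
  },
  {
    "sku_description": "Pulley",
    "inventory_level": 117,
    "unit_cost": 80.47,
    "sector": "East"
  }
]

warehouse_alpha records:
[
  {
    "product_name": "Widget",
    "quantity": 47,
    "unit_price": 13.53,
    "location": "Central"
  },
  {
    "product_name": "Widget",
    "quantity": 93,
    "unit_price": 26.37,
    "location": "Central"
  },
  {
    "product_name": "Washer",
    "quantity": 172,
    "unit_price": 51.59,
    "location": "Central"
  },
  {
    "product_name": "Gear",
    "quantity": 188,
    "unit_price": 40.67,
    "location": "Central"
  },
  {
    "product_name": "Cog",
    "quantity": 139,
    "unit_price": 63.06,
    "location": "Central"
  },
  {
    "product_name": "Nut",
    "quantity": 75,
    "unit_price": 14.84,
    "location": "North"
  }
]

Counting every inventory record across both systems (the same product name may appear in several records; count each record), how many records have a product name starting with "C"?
1

Schema mapping: "sku_description" (warehouse_gamma) = "product_name" (warehouse_alpha) = product name

Records with product name starting with "C" in warehouse_gamma: 0
Records with product name starting with "C" in warehouse_alpha: 1

Total: 0 + 1 = 1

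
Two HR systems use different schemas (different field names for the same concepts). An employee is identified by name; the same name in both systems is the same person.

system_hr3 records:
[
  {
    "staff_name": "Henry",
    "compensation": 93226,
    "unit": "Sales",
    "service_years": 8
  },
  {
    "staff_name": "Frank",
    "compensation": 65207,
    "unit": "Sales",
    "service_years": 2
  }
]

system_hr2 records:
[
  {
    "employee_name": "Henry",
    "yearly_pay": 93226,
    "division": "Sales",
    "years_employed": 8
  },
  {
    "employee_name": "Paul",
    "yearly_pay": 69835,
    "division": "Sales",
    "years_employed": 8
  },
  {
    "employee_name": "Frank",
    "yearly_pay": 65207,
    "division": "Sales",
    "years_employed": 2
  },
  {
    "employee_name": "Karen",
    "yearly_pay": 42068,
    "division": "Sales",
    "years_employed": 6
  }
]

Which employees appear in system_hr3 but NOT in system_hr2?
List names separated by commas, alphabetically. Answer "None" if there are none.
None

Schema mapping: "staff_name" (system_hr3) = "employee_name" (system_hr2) = employee name

Names in system_hr3: ['Frank', 'Henry']
Names in system_hr2: ['Frank', 'Henry', 'Karen', 'Paul']

In system_hr3 but not system_hr2: None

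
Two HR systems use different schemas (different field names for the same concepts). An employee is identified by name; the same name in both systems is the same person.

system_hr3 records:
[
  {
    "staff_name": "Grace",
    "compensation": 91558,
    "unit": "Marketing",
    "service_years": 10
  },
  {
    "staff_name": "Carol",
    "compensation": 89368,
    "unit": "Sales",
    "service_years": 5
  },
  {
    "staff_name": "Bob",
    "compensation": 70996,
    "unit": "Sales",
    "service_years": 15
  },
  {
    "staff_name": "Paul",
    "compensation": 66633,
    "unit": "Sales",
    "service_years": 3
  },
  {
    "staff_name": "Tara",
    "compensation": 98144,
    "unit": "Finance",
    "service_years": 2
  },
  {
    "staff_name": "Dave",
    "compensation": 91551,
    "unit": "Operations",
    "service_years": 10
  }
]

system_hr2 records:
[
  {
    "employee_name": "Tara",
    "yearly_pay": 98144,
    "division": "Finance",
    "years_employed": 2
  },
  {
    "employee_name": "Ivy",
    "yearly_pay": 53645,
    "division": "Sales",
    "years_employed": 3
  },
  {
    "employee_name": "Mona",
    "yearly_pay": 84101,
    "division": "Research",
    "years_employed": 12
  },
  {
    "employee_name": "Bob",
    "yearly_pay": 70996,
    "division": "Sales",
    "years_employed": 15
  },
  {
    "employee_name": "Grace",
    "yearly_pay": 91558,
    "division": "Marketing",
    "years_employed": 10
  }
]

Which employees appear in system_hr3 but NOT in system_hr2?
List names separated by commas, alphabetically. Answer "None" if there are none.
Carol, Dave, Paul

Schema mapping: "staff_name" (system_hr3) = "employee_name" (system_hr2) = employee name

Names in system_hr3: ['Bob', 'Carol', 'Dave', 'Grace', 'Paul', 'Tara']
Names in system_hr2: ['Bob', 'Grace', 'Ivy', 'Mona', 'Tara']

In system_hr3 but not system_hr2: ['Carol', 'Dave', 'Paul']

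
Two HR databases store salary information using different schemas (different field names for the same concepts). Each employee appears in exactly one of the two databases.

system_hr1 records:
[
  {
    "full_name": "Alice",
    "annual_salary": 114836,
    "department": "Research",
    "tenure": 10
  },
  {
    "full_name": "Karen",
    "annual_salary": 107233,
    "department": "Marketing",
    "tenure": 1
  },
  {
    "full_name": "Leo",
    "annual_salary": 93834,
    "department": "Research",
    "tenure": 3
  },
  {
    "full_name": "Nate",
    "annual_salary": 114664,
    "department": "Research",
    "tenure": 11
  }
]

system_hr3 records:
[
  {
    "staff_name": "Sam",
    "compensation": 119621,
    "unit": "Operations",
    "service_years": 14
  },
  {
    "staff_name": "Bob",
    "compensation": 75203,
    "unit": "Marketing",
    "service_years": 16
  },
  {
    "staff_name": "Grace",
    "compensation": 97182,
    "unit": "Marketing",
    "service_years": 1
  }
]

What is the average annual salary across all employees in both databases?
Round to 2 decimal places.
103224.71

Schema mapping: "annual_salary" (system_hr1) = "compensation" (system_hr3) = annual salary

All salaries: [114836, 107233, 93834, 114664, 119621, 75203, 97182]
Sum: 722573
Count: 7
Average: 722573 / 7 = 103224.71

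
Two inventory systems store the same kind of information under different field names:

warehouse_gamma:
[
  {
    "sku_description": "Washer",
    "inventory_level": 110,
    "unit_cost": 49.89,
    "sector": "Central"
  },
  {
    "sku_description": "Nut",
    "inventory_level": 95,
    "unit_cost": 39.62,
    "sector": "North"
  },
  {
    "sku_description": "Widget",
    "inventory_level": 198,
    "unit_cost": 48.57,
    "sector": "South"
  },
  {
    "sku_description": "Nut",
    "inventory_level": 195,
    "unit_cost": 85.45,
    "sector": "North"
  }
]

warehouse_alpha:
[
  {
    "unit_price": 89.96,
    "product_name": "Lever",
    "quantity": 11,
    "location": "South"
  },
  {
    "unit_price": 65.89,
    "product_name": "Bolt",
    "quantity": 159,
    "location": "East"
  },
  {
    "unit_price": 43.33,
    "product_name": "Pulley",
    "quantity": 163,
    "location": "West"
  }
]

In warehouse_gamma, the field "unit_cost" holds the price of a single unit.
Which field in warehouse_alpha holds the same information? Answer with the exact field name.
unit_price

In warehouse_gamma, "unit_cost" holds the price of a single unit.
The fields in warehouse_alpha are: "unit_price", "product_name", "quantity", "location".
"unit_price" is the match: the name refers to the same concept and its values are decimal currency amounts (e.g. 89.96, 65.89).
The other fields ("product_name", "quantity", "location") hold different kinds of data.

So "unit_cost" in warehouse_gamma corresponds to "unit_price" in warehouse_alpha.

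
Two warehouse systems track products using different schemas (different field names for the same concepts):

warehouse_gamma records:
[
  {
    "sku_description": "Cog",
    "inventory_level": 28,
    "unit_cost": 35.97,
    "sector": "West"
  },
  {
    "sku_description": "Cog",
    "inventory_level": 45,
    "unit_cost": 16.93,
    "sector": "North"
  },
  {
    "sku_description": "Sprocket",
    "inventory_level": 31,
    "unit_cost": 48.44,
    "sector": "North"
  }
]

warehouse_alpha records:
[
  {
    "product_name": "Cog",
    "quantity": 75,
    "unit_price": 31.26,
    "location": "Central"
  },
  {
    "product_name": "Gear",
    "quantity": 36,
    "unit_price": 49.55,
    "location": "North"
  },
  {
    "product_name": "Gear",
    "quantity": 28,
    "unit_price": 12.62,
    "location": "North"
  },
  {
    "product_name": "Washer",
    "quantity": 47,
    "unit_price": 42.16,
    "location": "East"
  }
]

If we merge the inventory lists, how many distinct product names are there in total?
4

Schema mapping: "sku_description" (warehouse_gamma) = "product_name" (warehouse_alpha) = product name

Products in warehouse_gamma: ['Cog', 'Sprocket']
Products in warehouse_alpha: ['Cog', 'Gear', 'Washer']

Union (unique products): ['Cog', 'Gear', 'Sprocket', 'Washer']
Count: 4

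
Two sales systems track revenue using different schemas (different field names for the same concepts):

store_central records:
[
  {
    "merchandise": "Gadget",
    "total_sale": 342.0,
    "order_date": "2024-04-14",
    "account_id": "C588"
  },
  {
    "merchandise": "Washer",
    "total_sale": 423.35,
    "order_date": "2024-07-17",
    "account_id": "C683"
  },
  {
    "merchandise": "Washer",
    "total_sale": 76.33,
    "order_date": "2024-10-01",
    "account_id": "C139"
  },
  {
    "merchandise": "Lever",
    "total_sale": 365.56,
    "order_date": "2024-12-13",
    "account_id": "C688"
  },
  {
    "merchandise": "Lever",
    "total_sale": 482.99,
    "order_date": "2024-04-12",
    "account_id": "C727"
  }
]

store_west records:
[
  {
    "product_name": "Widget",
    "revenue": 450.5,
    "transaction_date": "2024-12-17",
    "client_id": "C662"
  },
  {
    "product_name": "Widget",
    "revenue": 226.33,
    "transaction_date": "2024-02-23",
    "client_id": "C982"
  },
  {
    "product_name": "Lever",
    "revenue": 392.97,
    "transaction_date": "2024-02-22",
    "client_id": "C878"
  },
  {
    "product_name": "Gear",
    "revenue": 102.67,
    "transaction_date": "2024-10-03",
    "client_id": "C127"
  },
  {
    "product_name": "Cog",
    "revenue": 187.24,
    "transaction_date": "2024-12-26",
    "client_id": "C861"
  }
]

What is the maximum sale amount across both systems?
482.99

Reconcile: "total_sale" (store_central) = "revenue" (store_west) = sale amount

Maximum in store_central: 482.99
Maximum in store_west: 450.5

Overall maximum: max(482.99, 450.5) = 482.99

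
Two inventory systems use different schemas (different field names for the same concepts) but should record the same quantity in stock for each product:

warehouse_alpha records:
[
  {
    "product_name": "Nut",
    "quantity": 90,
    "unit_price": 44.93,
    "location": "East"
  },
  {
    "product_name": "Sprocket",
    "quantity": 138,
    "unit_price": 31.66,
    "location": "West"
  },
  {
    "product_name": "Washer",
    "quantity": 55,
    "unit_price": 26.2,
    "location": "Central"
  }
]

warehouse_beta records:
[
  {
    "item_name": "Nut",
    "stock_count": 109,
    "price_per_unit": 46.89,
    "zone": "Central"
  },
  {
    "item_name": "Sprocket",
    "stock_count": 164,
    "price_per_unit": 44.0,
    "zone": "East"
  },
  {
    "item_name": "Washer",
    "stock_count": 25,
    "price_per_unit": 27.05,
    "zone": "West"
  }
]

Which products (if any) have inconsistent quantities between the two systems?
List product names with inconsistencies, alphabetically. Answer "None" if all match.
Nut, Sprocket, Washer

Schema mappings:
- "product_name" (warehouse_alpha) = "item_name" (warehouse_beta) = product name
- "quantity" (warehouse_alpha) = "stock_count" (warehouse_beta) = quantity

Comparison:
  Nut: 90 vs 109 - MISMATCH
  Sprocket: 138 vs 164 - MISMATCH
  Washer: 55 vs 25 - MISMATCH

Products with inconsistencies: Nut, Sprocket, Washer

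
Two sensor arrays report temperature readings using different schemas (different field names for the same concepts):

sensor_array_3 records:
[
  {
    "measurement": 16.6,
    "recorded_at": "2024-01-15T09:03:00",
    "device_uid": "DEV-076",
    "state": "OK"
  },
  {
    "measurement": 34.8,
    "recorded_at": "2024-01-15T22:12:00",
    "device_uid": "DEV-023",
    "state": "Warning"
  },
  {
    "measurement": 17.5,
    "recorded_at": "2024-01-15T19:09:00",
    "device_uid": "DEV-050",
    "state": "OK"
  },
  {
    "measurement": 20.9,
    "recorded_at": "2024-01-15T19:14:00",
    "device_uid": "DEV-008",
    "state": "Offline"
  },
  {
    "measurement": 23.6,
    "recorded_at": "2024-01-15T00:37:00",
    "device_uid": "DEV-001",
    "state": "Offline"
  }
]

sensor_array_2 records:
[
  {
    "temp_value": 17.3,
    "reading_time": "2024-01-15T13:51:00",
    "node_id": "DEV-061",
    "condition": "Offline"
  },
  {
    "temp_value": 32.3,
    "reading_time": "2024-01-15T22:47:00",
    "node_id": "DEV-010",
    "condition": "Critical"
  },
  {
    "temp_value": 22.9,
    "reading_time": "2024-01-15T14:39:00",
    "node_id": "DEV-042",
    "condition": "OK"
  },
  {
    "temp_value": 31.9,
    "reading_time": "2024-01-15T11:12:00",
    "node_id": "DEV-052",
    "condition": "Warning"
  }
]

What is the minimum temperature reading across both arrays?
16.6

Schema mapping: "measurement" (sensor_array_3) = "temp_value" (sensor_array_2) = temperature reading

Minimum in sensor_array_3: 16.6
Minimum in sensor_array_2: 17.3

Overall minimum: min(16.6, 17.3) = 16.6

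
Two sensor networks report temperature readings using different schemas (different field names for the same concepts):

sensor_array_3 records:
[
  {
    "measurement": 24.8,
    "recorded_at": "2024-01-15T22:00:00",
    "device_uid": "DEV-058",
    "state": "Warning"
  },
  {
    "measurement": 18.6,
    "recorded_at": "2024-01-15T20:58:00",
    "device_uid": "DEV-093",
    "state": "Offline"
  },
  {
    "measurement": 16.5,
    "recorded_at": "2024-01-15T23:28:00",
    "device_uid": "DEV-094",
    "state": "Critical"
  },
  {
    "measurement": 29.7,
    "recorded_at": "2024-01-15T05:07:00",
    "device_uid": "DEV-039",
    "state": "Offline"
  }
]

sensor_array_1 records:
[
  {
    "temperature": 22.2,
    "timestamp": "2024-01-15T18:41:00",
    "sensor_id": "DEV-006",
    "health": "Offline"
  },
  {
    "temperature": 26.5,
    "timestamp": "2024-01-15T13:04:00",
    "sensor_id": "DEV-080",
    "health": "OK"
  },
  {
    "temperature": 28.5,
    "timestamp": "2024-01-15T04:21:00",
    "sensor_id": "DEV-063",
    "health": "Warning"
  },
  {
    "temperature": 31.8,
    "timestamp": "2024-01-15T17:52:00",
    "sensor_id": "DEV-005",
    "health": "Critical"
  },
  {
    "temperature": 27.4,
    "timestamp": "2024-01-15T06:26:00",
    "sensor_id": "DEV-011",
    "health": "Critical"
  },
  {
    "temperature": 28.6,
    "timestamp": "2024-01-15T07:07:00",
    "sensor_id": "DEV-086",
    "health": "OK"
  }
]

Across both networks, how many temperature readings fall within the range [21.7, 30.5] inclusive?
7

Schema mapping: "measurement" (sensor_array_3) = "temperature" (sensor_array_1) = temperature

Readings in [21.7, 30.5] from sensor_array_3: 2
Readings in [21.7, 30.5] from sensor_array_1: 5

Total count: 2 + 5 = 7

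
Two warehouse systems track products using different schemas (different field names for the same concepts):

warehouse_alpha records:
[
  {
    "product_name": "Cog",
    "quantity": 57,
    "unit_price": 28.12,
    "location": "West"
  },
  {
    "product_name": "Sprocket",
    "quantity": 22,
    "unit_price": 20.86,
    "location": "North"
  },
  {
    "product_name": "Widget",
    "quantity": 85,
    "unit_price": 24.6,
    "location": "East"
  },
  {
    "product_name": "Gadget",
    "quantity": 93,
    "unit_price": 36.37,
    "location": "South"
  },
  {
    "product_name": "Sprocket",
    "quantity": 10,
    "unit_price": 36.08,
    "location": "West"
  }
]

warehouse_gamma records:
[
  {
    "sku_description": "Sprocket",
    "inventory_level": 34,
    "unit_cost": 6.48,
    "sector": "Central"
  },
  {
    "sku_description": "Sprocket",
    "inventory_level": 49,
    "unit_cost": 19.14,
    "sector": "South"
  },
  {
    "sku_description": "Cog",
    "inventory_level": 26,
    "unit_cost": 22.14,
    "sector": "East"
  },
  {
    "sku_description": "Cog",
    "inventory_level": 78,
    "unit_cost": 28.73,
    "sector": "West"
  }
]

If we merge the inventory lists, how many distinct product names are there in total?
4

Schema mapping: "product_name" (warehouse_alpha) = "sku_description" (warehouse_gamma) = product name

Products in warehouse_alpha: ['Cog', 'Gadget', 'Sprocket', 'Widget']
Products in warehouse_gamma: ['Cog', 'Sprocket']

Union (unique products): ['Cog', 'Gadget', 'Sprocket', 'Widget']
Count: 4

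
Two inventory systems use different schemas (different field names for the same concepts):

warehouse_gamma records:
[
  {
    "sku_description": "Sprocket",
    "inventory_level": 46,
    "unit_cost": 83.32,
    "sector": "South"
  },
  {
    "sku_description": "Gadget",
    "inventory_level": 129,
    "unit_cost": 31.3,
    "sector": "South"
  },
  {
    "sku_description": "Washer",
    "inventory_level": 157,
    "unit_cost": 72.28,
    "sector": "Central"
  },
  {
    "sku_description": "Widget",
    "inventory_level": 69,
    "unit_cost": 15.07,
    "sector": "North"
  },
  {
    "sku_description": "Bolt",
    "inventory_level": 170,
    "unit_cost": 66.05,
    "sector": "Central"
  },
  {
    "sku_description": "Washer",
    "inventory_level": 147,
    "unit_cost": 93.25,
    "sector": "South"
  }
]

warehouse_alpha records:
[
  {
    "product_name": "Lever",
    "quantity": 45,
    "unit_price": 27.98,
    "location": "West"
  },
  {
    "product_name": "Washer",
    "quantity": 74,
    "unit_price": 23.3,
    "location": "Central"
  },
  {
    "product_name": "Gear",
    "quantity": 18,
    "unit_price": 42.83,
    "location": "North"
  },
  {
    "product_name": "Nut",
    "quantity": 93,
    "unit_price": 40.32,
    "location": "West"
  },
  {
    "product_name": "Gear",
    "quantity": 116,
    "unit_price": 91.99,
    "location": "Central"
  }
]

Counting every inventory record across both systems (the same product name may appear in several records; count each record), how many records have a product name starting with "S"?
1

Schema mapping: "sku_description" (warehouse_gamma) = "product_name" (warehouse_alpha) = product name

Records with product name starting with "S" in warehouse_gamma: 1
Records with product name starting with "S" in warehouse_alpha: 0

Total: 1 + 0 = 1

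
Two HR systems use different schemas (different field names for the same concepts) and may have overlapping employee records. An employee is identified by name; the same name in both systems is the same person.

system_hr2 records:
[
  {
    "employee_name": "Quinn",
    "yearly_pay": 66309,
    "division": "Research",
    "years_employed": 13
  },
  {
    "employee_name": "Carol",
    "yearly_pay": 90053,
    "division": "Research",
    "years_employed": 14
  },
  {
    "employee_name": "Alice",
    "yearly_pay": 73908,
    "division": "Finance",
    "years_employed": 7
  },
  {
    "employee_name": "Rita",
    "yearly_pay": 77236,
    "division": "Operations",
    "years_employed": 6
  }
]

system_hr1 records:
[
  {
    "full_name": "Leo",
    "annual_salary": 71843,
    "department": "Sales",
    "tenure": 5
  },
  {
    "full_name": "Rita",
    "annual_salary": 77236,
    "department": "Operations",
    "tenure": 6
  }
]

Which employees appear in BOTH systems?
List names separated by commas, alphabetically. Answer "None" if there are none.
Rita

Schema mapping: "employee_name" (system_hr2) = "full_name" (system_hr1) = employee name

Names in system_hr2: ['Alice', 'Carol', 'Quinn', 'Rita']
Names in system_hr1: ['Leo', 'Rita']

Intersection: ['Rita']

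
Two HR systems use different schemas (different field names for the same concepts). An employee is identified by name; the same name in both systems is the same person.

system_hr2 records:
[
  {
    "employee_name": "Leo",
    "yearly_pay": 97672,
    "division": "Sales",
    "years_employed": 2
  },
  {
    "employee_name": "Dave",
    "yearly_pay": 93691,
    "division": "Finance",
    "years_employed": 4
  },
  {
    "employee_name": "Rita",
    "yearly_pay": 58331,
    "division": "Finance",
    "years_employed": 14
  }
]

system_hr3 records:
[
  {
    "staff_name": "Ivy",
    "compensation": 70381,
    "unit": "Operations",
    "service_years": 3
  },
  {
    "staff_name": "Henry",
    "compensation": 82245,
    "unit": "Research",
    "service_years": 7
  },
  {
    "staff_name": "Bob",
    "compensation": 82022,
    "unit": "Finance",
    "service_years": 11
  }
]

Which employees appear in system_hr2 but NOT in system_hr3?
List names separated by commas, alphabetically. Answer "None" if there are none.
Dave, Leo, Rita

Schema mapping: "employee_name" (system_hr2) = "staff_name" (system_hr3) = employee name

Names in system_hr2: ['Dave', 'Leo', 'Rita']
Names in system_hr3: ['Bob', 'Henry', 'Ivy']

In system_hr2 but not system_hr3: ['Dave', 'Leo', 'Rita']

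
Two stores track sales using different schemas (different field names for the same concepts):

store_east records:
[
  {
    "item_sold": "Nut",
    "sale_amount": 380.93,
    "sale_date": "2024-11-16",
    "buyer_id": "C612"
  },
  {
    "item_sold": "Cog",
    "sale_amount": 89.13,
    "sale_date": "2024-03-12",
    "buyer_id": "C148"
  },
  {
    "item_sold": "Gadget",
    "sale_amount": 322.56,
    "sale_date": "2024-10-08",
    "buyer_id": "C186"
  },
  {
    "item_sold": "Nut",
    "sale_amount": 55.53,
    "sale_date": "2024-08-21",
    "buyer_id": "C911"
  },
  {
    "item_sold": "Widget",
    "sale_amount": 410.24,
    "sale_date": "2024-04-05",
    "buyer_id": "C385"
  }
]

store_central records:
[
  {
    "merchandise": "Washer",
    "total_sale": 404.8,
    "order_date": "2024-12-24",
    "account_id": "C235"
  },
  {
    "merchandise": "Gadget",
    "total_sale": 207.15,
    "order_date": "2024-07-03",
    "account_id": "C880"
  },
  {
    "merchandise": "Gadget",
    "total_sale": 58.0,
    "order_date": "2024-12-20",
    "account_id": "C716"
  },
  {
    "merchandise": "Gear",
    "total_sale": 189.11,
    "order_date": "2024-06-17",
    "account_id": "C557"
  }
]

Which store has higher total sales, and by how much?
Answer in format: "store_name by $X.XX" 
store_east by $399.33

Schema mapping: "sale_amount" (store_east) = "total_sale" (store_central) = sale amount

Total for store_east: 1258.39
Total for store_central: 859.06

Difference: |1258.39 - 859.06| = 399.33
store_east has higher sales by $399.33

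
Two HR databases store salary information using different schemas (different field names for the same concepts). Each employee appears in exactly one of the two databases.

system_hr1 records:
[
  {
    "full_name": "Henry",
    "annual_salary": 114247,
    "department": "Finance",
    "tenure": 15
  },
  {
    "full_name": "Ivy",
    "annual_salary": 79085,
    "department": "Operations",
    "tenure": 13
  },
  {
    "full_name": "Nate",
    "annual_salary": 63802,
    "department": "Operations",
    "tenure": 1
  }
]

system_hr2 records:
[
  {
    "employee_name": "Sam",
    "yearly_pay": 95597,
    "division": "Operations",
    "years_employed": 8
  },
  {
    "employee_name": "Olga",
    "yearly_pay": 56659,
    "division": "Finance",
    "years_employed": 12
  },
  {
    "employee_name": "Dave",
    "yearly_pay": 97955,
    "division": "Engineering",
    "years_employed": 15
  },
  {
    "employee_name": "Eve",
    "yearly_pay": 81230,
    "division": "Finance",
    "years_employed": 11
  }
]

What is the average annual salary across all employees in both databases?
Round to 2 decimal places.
84082.14

Schema mapping: "annual_salary" (system_hr1) = "yearly_pay" (system_hr2) = annual salary

All salaries: [114247, 79085, 63802, 95597, 56659, 97955, 81230]
Sum: 588575
Count: 7
Average: 588575 / 7 = 84082.14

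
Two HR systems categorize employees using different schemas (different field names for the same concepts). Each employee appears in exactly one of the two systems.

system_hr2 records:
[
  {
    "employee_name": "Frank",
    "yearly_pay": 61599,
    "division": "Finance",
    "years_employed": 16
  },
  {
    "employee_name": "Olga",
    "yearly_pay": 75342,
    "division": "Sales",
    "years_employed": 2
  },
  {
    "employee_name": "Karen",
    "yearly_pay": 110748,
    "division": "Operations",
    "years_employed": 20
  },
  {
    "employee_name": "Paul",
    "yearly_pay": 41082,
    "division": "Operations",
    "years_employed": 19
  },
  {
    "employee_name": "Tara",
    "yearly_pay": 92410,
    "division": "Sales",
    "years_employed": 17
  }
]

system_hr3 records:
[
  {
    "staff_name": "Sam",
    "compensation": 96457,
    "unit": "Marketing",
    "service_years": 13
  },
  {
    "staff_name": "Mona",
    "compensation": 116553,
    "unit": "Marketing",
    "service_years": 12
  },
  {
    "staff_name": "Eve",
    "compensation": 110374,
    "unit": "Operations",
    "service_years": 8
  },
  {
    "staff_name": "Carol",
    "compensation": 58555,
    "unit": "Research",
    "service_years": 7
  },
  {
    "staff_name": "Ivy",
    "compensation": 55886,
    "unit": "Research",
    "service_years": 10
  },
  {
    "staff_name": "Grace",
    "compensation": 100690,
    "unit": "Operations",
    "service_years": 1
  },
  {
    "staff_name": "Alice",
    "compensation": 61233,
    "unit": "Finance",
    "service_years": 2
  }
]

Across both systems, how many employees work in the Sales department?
2

Schema mapping: "division" (system_hr2) = "unit" (system_hr3) = department

Sales employees in system_hr2: 2
Sales employees in system_hr3: 0

Total in Sales: 2 + 0 = 2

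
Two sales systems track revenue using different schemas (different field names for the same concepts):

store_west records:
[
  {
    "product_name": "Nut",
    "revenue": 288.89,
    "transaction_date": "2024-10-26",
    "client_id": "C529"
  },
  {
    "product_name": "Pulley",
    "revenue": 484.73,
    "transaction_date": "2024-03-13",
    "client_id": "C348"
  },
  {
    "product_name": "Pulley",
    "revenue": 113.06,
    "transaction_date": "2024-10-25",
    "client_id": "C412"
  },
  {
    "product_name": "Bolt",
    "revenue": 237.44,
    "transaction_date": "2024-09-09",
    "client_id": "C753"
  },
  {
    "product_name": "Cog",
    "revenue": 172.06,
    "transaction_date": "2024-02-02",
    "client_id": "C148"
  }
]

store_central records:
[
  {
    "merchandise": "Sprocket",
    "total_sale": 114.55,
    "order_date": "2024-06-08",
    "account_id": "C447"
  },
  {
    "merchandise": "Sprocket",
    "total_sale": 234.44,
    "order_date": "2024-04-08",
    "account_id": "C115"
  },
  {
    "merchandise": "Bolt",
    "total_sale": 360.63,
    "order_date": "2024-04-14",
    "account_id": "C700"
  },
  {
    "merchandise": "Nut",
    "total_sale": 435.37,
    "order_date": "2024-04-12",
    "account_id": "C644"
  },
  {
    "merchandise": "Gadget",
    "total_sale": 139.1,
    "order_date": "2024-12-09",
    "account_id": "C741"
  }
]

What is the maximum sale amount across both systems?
484.73

Reconcile: "revenue" (store_west) = "total_sale" (store_central) = sale amount

Maximum in store_west: 484.73
Maximum in store_central: 435.37

Overall maximum: max(484.73, 435.37) = 484.73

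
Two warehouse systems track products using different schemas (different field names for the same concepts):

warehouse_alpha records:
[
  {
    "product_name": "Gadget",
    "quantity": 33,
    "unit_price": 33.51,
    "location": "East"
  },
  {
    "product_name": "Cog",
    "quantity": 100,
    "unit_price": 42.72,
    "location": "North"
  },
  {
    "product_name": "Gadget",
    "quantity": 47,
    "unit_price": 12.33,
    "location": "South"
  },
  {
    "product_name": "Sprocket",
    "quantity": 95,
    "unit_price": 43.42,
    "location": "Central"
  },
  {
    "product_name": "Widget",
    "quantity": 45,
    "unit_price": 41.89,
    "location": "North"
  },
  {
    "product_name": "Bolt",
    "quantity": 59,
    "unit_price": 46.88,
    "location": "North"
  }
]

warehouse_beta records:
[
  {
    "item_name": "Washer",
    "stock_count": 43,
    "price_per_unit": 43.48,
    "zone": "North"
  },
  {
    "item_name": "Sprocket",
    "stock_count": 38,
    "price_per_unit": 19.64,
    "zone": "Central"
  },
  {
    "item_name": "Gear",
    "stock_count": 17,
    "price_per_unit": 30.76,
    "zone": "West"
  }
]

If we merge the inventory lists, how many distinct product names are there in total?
7

Schema mapping: "product_name" (warehouse_alpha) = "item_name" (warehouse_beta) = product name

Products in warehouse_alpha: ['Bolt', 'Cog', 'Gadget', 'Sprocket', 'Widget']
Products in warehouse_beta: ['Gear', 'Sprocket', 'Washer']

Union (unique products): ['Bolt', 'Cog', 'Gadget', 'Gear', 'Sprocket', 'Washer', 'Widget']
Count: 7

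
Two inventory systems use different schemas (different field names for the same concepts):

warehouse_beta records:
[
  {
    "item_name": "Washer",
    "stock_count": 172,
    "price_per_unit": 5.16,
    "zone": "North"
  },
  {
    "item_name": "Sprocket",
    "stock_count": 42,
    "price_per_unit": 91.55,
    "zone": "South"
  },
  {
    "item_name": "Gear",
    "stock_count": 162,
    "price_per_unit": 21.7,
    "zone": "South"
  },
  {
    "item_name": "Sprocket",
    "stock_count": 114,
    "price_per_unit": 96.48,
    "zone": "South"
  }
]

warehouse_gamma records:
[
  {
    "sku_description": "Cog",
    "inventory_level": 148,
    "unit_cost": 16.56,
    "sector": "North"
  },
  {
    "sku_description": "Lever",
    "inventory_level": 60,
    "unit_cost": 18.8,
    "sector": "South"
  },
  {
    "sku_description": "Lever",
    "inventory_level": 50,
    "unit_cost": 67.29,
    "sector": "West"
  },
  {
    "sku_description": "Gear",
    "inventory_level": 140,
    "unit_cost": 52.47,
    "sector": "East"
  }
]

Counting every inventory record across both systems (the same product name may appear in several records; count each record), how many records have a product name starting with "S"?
2

Schema mapping: "item_name" (warehouse_beta) = "sku_description" (warehouse_gamma) = product name

Records with product name starting with "S" in warehouse_beta: 2
Records with product name starting with "S" in warehouse_gamma: 0

Total: 2 + 0 = 2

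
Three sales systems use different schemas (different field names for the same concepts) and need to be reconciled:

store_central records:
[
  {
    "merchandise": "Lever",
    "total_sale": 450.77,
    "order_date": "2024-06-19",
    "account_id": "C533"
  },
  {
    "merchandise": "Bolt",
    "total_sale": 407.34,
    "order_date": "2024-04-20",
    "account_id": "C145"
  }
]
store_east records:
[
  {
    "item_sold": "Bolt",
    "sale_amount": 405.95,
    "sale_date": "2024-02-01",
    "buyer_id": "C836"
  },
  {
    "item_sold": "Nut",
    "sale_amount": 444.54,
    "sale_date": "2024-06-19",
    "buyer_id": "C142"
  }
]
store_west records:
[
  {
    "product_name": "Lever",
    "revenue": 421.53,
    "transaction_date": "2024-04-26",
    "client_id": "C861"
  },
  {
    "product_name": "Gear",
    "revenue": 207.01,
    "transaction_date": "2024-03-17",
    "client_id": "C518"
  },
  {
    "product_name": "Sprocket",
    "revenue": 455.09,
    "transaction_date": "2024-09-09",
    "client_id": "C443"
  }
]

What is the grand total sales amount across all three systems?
2792.23

Schema reconciliation - all amount fields map to sale amount:

store_central (total_sale): 858.11
store_east (sale_amount): 850.49
store_west (revenue): 1083.63

Grand total: 2792.23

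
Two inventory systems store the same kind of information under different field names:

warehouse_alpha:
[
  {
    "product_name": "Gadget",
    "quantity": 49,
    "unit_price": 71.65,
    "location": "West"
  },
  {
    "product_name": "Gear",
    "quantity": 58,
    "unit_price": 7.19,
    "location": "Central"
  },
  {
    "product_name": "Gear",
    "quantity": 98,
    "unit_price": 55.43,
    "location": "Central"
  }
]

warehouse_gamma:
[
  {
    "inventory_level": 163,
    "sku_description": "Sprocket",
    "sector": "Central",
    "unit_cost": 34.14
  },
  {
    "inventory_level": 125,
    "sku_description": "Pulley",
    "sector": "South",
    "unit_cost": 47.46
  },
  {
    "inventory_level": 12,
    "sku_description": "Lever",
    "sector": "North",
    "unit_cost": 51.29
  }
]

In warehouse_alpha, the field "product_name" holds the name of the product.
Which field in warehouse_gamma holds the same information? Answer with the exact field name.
sku_description

In warehouse_alpha, "product_name" holds the name of the product.
The fields in warehouse_gamma are: "inventory_level", "sku_description", "sector", "unit_cost".
"sku_description" is the match: the name refers to the same concept and its values are product-name strings (e.g. 'Lever', 'Pulley').
The other fields ("inventory_level", "sector", "unit_cost") hold different kinds of data.

So "product_name" in warehouse_alpha corresponds to "sku_description" in warehouse_gamma.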